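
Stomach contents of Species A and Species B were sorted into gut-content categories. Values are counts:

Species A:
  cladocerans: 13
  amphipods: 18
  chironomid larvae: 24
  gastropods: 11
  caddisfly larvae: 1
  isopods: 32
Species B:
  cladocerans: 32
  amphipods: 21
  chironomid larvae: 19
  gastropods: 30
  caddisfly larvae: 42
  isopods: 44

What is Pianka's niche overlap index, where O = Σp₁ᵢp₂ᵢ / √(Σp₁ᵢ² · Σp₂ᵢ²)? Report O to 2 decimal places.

0.80

Proportions for Species A (n=99): 13/99=0.1313, 18/99=0.1818, 24/99=0.2424, 11/99=0.1111, 1/99=0.0101, 32/99=0.3232
Proportions for Species B (n=188): 32/188=0.1702, 21/188=0.1117, 19/188=0.1011, 30/188=0.1596, 42/188=0.2234, 44/188=0.2340
Σ p₁ᵢp₂ᵢ = 0.022347 + 0.020307 + 0.024507 + 0.017732 + 0.002256 + 0.075629 = 0.162778
Σp_1ᵢ² = 0.1313² + 0.1818² + 0.2424² + 0.1111² + 0.0101² + 0.3232² = 0.017240 + 0.033051 + 0.058758 + 0.012343 + 0.000102 + 0.104458 = 0.225952
Σp_2ᵢ² = 0.1702² + 0.1117² + 0.1011² + 0.1596² + 0.2234² + 0.2340² = 0.028968 + 0.012477 + 0.010221 + 0.025472 + 0.049908 + 0.054756 = 0.181802
O = 0.162778 / √(0.225952 × 0.181802) = 0.162778 / 0.2026784 = 0.8031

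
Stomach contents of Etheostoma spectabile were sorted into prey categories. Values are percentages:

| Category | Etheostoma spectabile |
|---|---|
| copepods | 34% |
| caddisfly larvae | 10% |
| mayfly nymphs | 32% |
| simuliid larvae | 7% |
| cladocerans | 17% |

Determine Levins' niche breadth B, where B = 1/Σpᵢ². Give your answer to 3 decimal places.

Convert percentages to proportions (divide by 100).
Σpᵢ² = 0.34² + 0.10² + 0.32² + 0.07² + 0.17² = 0.1156 + 0.0100 + 0.1024 + 0.0049 + 0.0289 = 0.2618
B = 1 / 0.2618 = 3.81971

3.820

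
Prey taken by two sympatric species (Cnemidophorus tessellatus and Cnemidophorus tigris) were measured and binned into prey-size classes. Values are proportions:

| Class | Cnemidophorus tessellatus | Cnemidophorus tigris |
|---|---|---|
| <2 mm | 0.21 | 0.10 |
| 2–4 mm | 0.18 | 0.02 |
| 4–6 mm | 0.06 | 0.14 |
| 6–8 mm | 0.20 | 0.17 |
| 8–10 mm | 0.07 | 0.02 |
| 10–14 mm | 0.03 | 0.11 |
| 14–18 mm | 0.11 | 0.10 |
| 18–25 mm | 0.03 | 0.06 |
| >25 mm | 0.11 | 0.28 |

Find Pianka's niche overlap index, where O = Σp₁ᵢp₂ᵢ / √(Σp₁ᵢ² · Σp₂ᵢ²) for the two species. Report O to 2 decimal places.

0.73

Σ p₁ᵢp₂ᵢ = 0.0210 + 0.0036 + 0.0084 + 0.0340 + 0.0014 + 0.0033 + 0.0110 + 0.0018 + 0.0308 = 0.1153
Σp_1ᵢ² = 0.21² + 0.18² + 0.06² + 0.20² + 0.07² + 0.03² + 0.11² + 0.03² + 0.11² = 0.0441 + 0.0324 + 0.0036 + 0.0400 + 0.0049 + 0.0009 + 0.0121 + 0.0009 + 0.0121 = 0.1510
Σp_2ᵢ² = 0.10² + 0.02² + 0.14² + 0.17² + 0.02² + 0.11² + 0.10² + 0.06² + 0.28² = 0.0100 + 0.0004 + 0.0196 + 0.0289 + 0.0004 + 0.0121 + 0.0100 + 0.0036 + 0.0784 = 0.1634
O = 0.1153 / √(0.1510 × 0.1634) = 0.1153 / 0.15708 = 0.7340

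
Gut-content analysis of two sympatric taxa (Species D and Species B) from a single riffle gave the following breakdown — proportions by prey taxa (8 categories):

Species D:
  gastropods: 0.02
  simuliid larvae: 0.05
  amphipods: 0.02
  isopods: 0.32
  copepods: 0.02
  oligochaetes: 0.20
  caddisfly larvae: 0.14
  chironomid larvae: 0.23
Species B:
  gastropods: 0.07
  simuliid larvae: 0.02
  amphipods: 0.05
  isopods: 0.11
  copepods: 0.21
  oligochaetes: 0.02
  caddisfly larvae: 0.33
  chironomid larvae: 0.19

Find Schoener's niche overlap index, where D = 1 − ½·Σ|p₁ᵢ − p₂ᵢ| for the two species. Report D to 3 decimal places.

0.540

Σ|p₁ᵢ − p₂ᵢ| = 0.05 + 0.03 + 0.03 + 0.21 + 0.19 + 0.18 + 0.19 + 0.04 = 0.92
D = 1 − ½ × 0.92 = 1 − 0.460 = 0.54000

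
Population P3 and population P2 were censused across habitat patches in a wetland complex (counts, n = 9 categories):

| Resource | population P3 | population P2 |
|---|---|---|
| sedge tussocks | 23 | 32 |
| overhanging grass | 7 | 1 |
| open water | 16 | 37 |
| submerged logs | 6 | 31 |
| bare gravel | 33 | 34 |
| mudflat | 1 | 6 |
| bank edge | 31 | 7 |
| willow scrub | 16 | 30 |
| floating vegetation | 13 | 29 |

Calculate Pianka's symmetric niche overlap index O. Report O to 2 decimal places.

Proportions for population P3 (n=146): 23/146=0.1575, 7/146=0.0479, 16/146=0.1096, 6/146=0.0411, 33/146=0.2260, 1/146=0.0068, 31/146=0.2123, 16/146=0.1096, 13/146=0.0890
Proportions for population P2 (n=207): 32/207=0.1546, 1/207=0.0048, 37/207=0.1787, 31/207=0.1498, 34/207=0.1643, 6/207=0.0290, 7/207=0.0338, 30/207=0.1449, 29/207=0.1401
Σ p₁ᵢp₂ᵢ = 0.024350 + 0.000230 + 0.019586 + 0.006157 + 0.037132 + 0.000197 + 0.007176 + 0.015881 + 0.012469 = 0.123178
Σp_1ᵢ² = 0.1575² + 0.0479² + 0.1096² + 0.0411² + 0.2260² + 0.0068² + 0.2123² + 0.1096² + 0.0890² = 0.024806 + 0.002294 + 0.012012 + 0.001689 + 0.051076 + 0.000046 + 0.045071 + 0.012012 + 0.007921 = 0.156927
Σp_2ᵢ² = 0.1546² + 0.0048² + 0.1787² + 0.1498² + 0.1643² + 0.0290² + 0.0338² + 0.1449² + 0.1401² = 0.023901 + 0.000023 + 0.031934 + 0.022440 + 0.026994 + 0.000841 + 0.001142 + 0.020996 + 0.019628 = 0.147899
O = 0.123178 / √(0.156927 × 0.147899) = 0.123178 / 0.1523461 = 0.8085

0.81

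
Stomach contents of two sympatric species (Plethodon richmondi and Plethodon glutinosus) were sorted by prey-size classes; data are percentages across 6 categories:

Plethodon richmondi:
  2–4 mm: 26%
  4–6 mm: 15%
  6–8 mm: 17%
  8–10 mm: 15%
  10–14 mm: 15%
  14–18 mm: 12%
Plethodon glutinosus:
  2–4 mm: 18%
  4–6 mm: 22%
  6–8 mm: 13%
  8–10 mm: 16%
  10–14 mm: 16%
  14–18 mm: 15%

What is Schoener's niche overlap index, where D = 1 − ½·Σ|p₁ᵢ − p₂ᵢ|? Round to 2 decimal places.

0.88

Convert percentages to proportions (divide by 100).
Σ|p₁ᵢ − p₂ᵢ| = 0.08 + 0.07 + 0.04 + 0.01 + 0.01 + 0.03 = 0.24
D = 1 − ½ × 0.24 = 1 − 0.120 = 0.8800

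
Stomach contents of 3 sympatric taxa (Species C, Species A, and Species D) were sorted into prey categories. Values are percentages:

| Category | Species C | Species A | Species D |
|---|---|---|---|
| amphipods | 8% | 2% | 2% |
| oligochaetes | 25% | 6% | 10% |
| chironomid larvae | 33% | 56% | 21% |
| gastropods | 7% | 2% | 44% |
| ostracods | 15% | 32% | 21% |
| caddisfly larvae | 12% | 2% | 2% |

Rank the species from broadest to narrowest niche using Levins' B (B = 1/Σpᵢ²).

Species C > Species D > Species A

Convert percentages to proportions (divide by 100).
Σp_Cᵢ² = 0.08² + 0.25² + 0.33² + 0.07² + 0.15² + 0.12² = 0.0064 + 0.0625 + 0.1089 + 0.0049 + 0.0225 + 0.0144 = 0.2196
B_C = 1 / 0.2196 = 4.5537
Σp_Aᵢ² = 0.02² + 0.06² + 0.56² + 0.02² + 0.32² + 0.02² = 0.0004 + 0.0036 + 0.3136 + 0.0004 + 0.1024 + 0.0004 = 0.4208
B_A = 1 / 0.4208 = 2.3764
Σp_Dᵢ² = 0.02² + 0.10² + 0.21² + 0.44² + 0.21² + 0.02² = 0.0004 + 0.0100 + 0.0441 + 0.1936 + 0.0441 + 0.0004 = 0.2926
B_D = 1 / 0.2926 = 3.4176
Ranking by B (broadest → narrowest): Species C (4.55) > Species D (3.42) > Species A (2.38)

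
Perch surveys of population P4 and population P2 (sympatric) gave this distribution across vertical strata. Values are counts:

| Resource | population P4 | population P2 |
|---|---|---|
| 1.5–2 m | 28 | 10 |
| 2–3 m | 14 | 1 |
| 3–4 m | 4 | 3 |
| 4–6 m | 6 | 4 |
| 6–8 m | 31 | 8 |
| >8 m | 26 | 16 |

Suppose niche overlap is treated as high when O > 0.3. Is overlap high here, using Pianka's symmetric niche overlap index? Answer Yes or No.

Yes

Proportions for population P4 (n=109): 28/109=0.2569, 14/109=0.1284, 4/109=0.0367, 6/109=0.0550, 31/109=0.2844, 26/109=0.2385
Proportions for population P2 (n=42): 10/42=0.2381, 1/42=0.0238, 3/42=0.0714, 4/42=0.0952, 8/42=0.1905, 16/42=0.3810
Σ p₁ᵢp₂ᵢ = 0.061168 + 0.003056 + 0.002620 + 0.005236 + 0.054178 + 0.090869 = 0.217127
Σp_1ᵢ² = 0.2569² + 0.1284² + 0.0367² + 0.0550² + 0.2844² + 0.2385² = 0.065998 + 0.016487 + 0.001347 + 0.003025 + 0.080883 + 0.056882 = 0.224622
Σp_2ᵢ² = 0.2381² + 0.0238² + 0.0714² + 0.0952² + 0.1905² + 0.3810² = 0.056692 + 0.000566 + 0.005098 + 0.009063 + 0.036290 + 0.145161 = 0.252870
O = 0.217127 / √(0.224622 × 0.252870) = 0.217127 / 0.2383279 = 0.9110
O = 0.9110 > 0.3 → Yes.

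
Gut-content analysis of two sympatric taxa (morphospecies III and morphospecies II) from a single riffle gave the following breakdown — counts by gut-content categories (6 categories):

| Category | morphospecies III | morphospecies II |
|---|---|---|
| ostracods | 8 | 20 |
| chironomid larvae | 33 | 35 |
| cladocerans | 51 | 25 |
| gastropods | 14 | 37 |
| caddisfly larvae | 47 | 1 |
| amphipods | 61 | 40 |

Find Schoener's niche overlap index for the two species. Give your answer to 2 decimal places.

0.67

Proportions for morphospecies III (n=214): 8/214=0.0374, 33/214=0.1542, 51/214=0.2383, 14/214=0.0654, 47/214=0.2196, 61/214=0.2850
Proportions for morphospecies II (n=158): 20/158=0.1266, 35/158=0.2215, 25/158=0.1582, 37/158=0.2342, 1/158=0.0063, 40/158=0.2532
Σ|p₁ᵢ − p₂ᵢ| = 0.0892 + 0.0673 + 0.0801 + 0.1688 + 0.2133 + 0.0318 = 0.6505
D = 1 − ½ × 0.6505 = 1 − 0.32525 = 0.67475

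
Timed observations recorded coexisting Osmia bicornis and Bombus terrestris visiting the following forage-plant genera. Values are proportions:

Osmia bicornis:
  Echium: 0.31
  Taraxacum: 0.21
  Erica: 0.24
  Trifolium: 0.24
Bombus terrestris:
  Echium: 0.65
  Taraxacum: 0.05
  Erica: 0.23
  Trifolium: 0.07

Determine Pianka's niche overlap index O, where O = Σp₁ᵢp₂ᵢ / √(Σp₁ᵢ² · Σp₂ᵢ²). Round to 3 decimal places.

Σ p₁ᵢp₂ᵢ = 0.2015 + 0.0105 + 0.0552 + 0.0168 = 0.2840
Σp_1ᵢ² = 0.31² + 0.21² + 0.24² + 0.24² = 0.0961 + 0.0441 + 0.0576 + 0.0576 = 0.2554
Σp_2ᵢ² = 0.65² + 0.05² + 0.23² + 0.07² = 0.4225 + 0.0025 + 0.0529 + 0.0049 = 0.4828
O = 0.2840 / √(0.2554 × 0.4828) = 0.2840 / 0.351151 = 0.80877

0.809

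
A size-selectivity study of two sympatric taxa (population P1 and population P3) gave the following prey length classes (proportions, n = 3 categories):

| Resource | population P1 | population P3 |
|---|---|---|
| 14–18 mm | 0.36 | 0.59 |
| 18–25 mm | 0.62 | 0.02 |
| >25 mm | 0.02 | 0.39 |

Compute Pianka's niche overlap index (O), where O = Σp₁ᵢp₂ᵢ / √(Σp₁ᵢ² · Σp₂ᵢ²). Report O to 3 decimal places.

0.458

Σ p₁ᵢp₂ᵢ = 0.2124 + 0.0124 + 0.0078 = 0.2326
Σp_1ᵢ² = 0.36² + 0.62² + 0.02² = 0.1296 + 0.3844 + 0.0004 = 0.5144
Σp_2ᵢ² = 0.59² + 0.02² + 0.39² = 0.3481 + 0.0004 + 0.1521 = 0.5006
O = 0.2326 / √(0.5144 × 0.5006) = 0.2326 / 0.507453 = 0.45837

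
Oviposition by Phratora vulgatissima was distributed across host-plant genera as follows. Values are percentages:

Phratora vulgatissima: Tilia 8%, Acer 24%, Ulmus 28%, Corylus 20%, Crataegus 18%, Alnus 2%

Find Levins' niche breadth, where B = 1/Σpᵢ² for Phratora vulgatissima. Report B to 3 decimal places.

Convert percentages to proportions (divide by 100).
Σpᵢ² = 0.08² + 0.24² + 0.28² + 0.20² + 0.18² + 0.02² = 0.0064 + 0.0576 + 0.0784 + 0.0400 + 0.0324 + 0.0004 = 0.2152
B = 1 / 0.2152 = 4.64684

4.647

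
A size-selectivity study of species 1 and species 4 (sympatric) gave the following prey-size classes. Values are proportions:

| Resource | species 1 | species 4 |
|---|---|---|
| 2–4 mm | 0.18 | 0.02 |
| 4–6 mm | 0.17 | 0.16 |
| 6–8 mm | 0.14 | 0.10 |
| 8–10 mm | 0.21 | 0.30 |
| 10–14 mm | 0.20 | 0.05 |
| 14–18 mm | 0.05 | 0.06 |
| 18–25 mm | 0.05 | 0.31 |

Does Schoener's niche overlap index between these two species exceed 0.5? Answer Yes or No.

Yes

Σ|p₁ᵢ − p₂ᵢ| = 0.16 + 0.01 + 0.04 + 0.09 + 0.15 + 0.01 + 0.26 = 0.72
D = 1 − ½ × 0.72 = 1 − 0.360 = 0.6400
D = 0.6400 > 0.5 → Yes.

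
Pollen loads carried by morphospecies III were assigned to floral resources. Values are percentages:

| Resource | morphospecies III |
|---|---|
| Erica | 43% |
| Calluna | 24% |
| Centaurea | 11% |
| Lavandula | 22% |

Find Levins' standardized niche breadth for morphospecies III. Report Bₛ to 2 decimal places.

0.77

Convert percentages to proportions (divide by 100).
Σpᵢ² = 0.43² + 0.24² + 0.11² + 0.22² = 0.1849 + 0.0576 + 0.0121 + 0.0484 = 0.3030
B = 1 / 0.3030 = 3.3003
Bₛ = (B − 1)/(n − 1) = (3.3003 − 1)/(4 − 1) = 2.3003/3 = 0.7668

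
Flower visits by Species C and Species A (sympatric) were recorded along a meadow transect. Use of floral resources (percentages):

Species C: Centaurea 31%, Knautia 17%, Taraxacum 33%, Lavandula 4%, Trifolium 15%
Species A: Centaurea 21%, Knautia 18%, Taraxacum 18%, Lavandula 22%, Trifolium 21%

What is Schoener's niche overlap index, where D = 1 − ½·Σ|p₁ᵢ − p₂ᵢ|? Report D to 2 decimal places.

0.75

Convert percentages to proportions (divide by 100).
Σ|p₁ᵢ − p₂ᵢ| = 0.10 + 0.01 + 0.15 + 0.18 + 0.06 = 0.50
D = 1 − ½ × 0.50 = 1 − 0.250 = 0.7500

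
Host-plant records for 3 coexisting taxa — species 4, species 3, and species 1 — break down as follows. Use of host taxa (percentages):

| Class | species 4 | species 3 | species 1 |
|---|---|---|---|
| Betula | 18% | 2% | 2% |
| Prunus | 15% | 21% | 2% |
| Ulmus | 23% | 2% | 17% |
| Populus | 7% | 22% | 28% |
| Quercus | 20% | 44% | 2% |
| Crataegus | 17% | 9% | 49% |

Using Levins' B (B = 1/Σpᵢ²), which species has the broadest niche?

Convert percentages to proportions (divide by 100).
Σp_4ᵢ² = 0.18² + 0.15² + 0.23² + 0.07² + 0.20² + 0.17² = 0.0324 + 0.0225 + 0.0529 + 0.0049 + 0.0400 + 0.0289 = 0.1816
B_4 = 1 / 0.1816 = 5.5066
Σp_3ᵢ² = 0.02² + 0.21² + 0.02² + 0.22² + 0.44² + 0.09² = 0.0004 + 0.0441 + 0.0004 + 0.0484 + 0.1936 + 0.0081 = 0.2950
B_3 = 1 / 0.2950 = 3.3898
Σp_1ᵢ² = 0.02² + 0.02² + 0.17² + 0.28² + 0.02² + 0.49² = 0.0004 + 0.0004 + 0.0289 + 0.0784 + 0.0004 + 0.2401 = 0.3486
B_1 = 1 / 0.3486 = 2.8686
Highest B → broadest niche (most generalist): species 4 (B = 5.51).

species 4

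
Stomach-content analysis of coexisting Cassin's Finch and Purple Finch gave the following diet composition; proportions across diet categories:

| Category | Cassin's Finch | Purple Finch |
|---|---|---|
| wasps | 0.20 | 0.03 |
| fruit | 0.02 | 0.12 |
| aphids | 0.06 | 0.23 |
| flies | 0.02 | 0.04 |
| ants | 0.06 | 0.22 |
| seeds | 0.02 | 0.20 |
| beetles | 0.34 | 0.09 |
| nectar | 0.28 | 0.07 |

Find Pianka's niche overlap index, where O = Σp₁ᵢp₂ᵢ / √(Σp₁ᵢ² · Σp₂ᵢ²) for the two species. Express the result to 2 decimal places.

Σ p₁ᵢp₂ᵢ = 0.0060 + 0.0024 + 0.0138 + 0.0008 + 0.0132 + 0.0040 + 0.0306 + 0.0196 = 0.0904
Σp_1ᵢ² = 0.20² + 0.02² + 0.06² + 0.02² + 0.06² + 0.02² + 0.34² + 0.28² = 0.0400 + 0.0004 + 0.0036 + 0.0004 + 0.0036 + 0.0004 + 0.1156 + 0.0784 = 0.2424
Σp_2ᵢ² = 0.03² + 0.12² + 0.23² + 0.04² + 0.22² + 0.20² + 0.09² + 0.07² = 0.0009 + 0.0144 + 0.0529 + 0.0016 + 0.0484 + 0.0400 + 0.0081 + 0.0049 = 0.1712
O = 0.0904 / √(0.2424 × 0.1712) = 0.0904 / 0.20371 = 0.4438

0.44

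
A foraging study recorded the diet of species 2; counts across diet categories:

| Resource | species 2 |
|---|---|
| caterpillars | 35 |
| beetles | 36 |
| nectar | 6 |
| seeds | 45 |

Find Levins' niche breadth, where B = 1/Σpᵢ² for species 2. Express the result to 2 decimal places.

3.25

Proportions for species 2 (n=122): 35/122=0.2869, 36/122=0.2951, 6/122=0.0492, 45/122=0.3689
Σpᵢ² = 0.2869² + 0.2951² + 0.0492² + 0.3689² = 0.082312 + 0.087084 + 0.002421 + 0.136087 = 0.307904
B = 1 / 0.307904 = 3.2478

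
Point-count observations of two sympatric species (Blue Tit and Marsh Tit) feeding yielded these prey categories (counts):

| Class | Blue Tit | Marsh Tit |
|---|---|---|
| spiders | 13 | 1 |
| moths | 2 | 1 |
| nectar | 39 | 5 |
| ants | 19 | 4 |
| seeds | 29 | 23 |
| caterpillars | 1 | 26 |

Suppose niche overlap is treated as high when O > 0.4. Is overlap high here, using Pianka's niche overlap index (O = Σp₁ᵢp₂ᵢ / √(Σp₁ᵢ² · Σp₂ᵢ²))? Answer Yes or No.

Proportions for Blue Tit (n=103): 13/103=0.1262, 2/103=0.0194, 39/103=0.3786, 19/103=0.1845, 29/103=0.2816, 1/103=0.0097
Proportions for Marsh Tit (n=60): 1/60=0.0167, 1/60=0.0167, 5/60=0.0833, 4/60=0.0667, 23/60=0.3833, 26/60=0.4333
Σ p₁ᵢp₂ᵢ = 0.002108 + 0.000324 + 0.031537 + 0.012306 + 0.107937 + 0.004203 = 0.158415
Σp_1ᵢ² = 0.1262² + 0.0194² + 0.3786² + 0.1845² + 0.2816² + 0.0097² = 0.015926 + 0.000376 + 0.143338 + 0.034040 + 0.079299 + 0.000094 = 0.273073
Σp_2ᵢ² = 0.0167² + 0.0167² + 0.0833² + 0.0667² + 0.3833² + 0.4333² = 0.000279 + 0.000279 + 0.006939 + 0.004449 + 0.146919 + 0.187749 = 0.346614
O = 0.158415 / √(0.273073 × 0.346614) = 0.158415 / 0.3076539 = 0.5149
O = 0.5149 > 0.4 → Yes.

Yes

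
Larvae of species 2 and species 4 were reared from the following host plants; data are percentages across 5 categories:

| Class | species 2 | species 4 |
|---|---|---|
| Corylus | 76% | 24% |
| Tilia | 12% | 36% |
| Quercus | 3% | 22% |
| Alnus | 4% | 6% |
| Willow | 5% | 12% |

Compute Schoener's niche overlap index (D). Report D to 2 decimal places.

Convert percentages to proportions (divide by 100).
Σ|p₁ᵢ − p₂ᵢ| = 0.52 + 0.24 + 0.19 + 0.02 + 0.07 = 1.04
D = 1 − ½ × 1.04 = 1 − 0.520 = 0.4800

0.48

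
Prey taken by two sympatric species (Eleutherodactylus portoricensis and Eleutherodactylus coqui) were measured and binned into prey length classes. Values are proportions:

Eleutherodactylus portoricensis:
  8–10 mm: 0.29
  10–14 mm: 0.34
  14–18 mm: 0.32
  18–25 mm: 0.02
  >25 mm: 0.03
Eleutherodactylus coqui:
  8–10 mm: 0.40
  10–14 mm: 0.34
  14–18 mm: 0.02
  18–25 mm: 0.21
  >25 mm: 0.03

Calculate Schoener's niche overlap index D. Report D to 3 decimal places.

Σ|p₁ᵢ − p₂ᵢ| = 0.11 + 0.00 + 0.30 + 0.19 + 0.00 = 0.60
D = 1 − ½ × 0.60 = 1 − 0.300 = 0.70000

0.700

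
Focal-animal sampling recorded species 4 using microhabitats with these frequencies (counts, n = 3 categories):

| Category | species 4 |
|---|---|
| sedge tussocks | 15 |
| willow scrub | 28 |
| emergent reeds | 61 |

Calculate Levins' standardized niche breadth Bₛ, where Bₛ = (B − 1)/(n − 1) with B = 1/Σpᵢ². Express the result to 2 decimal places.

Proportions for species 4 (n=104): 15/104=0.1442, 28/104=0.2692, 61/104=0.5865
Σpᵢ² = 0.1442² + 0.2692² + 0.5865² = 0.020794 + 0.072469 + 0.343982 = 0.437245
B = 1 / 0.437245 = 2.2870
Bₛ = (B − 1)/(n − 1) = (2.2870 − 1)/(3 − 1) = 1.2870/2 = 0.6435

0.64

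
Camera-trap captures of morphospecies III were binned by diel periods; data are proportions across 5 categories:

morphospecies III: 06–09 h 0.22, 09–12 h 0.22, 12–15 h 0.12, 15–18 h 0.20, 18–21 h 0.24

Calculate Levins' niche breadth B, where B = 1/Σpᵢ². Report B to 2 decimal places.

4.79

Σpᵢ² = 0.22² + 0.22² + 0.12² + 0.20² + 0.24² = 0.0484 + 0.0484 + 0.0144 + 0.0400 + 0.0576 = 0.2088
B = 1 / 0.2088 = 4.7893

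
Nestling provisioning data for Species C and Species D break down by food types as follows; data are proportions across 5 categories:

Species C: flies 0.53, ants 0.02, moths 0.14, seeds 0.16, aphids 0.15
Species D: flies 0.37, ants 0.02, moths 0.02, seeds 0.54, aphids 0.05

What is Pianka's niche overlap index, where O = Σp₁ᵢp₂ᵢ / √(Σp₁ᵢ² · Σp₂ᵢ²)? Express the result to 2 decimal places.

Σ p₁ᵢp₂ᵢ = 0.1961 + 0.0004 + 0.0028 + 0.0864 + 0.0075 = 0.2932
Σp_1ᵢ² = 0.53² + 0.02² + 0.14² + 0.16² + 0.15² = 0.2809 + 0.0004 + 0.0196 + 0.0256 + 0.0225 = 0.3490
Σp_2ᵢ² = 0.37² + 0.02² + 0.02² + 0.54² + 0.05² = 0.1369 + 0.0004 + 0.0004 + 0.2916 + 0.0025 = 0.4318
O = 0.2932 / √(0.3490 × 0.4318) = 0.2932 / 0.38820 = 0.7553

0.76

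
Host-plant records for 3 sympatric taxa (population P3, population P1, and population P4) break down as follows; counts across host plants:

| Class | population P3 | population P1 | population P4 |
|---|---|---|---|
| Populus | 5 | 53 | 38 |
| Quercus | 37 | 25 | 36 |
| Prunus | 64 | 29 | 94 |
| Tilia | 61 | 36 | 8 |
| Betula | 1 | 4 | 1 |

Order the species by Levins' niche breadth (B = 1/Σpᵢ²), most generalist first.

Proportions for population P3 (n=168): 5/168=0.0298, 37/168=0.2202, 64/168=0.3810, 61/168=0.3631, 1/168=0.0060
Proportions for population P1 (n=147): 53/147=0.3605, 25/147=0.1701, 29/147=0.1973, 36/147=0.2449, 4/147=0.0272
Proportions for population P4 (n=177): 38/177=0.2147, 36/177=0.2034, 94/177=0.5311, 8/177=0.0452, 1/177=0.0056
Σp_P3ᵢ² = 0.0298² + 0.2202² + 0.3810² + 0.3631² + 0.0060² = 0.000888 + 0.048488 + 0.145161 + 0.131842 + 0.000036 = 0.326415
B_P3 = 1 / 0.326415 = 3.0636
Σp_P1ᵢ² = 0.3605² + 0.1701² + 0.1973² + 0.2449² + 0.0272² = 0.129960 + 0.028934 + 0.038927 + 0.059976 + 0.000740 = 0.258537
B_P1 = 1 / 0.258537 = 3.8679
Σp_P4ᵢ² = 0.2147² + 0.2034² + 0.5311² + 0.0452² + 0.0056² = 0.046096 + 0.041372 + 0.282067 + 0.002043 + 0.000031 = 0.371609
B_P4 = 1 / 0.371609 = 2.6910
Ranking by B (broadest → narrowest): population P1 (3.87) > population P3 (3.06) > population P4 (2.69)

population P1 > population P3 > population P4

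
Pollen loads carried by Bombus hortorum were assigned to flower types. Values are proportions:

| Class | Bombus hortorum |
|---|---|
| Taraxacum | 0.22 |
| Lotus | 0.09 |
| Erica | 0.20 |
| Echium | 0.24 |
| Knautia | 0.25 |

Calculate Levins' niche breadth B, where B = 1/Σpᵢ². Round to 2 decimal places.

4.62

Σpᵢ² = 0.22² + 0.09² + 0.20² + 0.24² + 0.25² = 0.0484 + 0.0081 + 0.0400 + 0.0576 + 0.0625 = 0.2166
B = 1 / 0.2166 = 4.6168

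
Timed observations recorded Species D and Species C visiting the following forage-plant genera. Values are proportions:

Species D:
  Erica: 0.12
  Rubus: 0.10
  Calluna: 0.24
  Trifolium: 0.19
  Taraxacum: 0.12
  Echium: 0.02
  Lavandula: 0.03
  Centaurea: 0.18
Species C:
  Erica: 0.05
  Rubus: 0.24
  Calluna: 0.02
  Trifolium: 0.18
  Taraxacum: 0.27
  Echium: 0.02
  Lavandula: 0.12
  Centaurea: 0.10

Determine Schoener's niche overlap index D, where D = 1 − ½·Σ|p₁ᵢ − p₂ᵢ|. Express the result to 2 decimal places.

Σ|p₁ᵢ − p₂ᵢ| = 0.07 + 0.14 + 0.22 + 0.01 + 0.15 + 0.00 + 0.09 + 0.08 = 0.76
D = 1 − ½ × 0.76 = 1 − 0.380 = 0.6200

0.62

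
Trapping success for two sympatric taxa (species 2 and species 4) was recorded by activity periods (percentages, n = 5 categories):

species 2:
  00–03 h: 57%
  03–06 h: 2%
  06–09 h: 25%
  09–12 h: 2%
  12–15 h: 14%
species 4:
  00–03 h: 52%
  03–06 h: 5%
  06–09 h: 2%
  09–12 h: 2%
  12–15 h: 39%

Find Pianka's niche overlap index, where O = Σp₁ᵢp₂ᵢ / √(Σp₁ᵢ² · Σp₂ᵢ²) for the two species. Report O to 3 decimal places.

Convert percentages to proportions (divide by 100).
Σ p₁ᵢp₂ᵢ = 0.2964 + 0.0010 + 0.0050 + 0.0004 + 0.0546 = 0.3574
Σp_1ᵢ² = 0.57² + 0.02² + 0.25² + 0.02² + 0.14² = 0.3249 + 0.0004 + 0.0625 + 0.0004 + 0.0196 = 0.4078
Σp_2ᵢ² = 0.52² + 0.05² + 0.02² + 0.02² + 0.39² = 0.2704 + 0.0025 + 0.0004 + 0.0004 + 0.1521 = 0.4258
O = 0.3574 / √(0.4078 × 0.4258) = 0.3574 / 0.416703 = 0.85769

0.858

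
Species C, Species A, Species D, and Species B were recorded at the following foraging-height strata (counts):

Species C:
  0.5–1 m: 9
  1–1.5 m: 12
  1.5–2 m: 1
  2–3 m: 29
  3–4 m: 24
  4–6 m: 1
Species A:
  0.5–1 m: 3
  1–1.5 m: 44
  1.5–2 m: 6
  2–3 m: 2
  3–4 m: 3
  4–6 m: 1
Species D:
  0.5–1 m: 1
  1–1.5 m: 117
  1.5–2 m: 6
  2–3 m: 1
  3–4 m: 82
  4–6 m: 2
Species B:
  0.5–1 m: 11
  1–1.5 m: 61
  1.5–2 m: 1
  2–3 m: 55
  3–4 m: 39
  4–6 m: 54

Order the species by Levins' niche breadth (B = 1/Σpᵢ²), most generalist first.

Species B > Species C > Species D > Species A

Proportions for Species C (n=76): 9/76=0.1184, 12/76=0.1579, 1/76=0.0132, 29/76=0.3816, 24/76=0.3158, 1/76=0.0132
Proportions for Species A (n=59): 3/59=0.0508, 44/59=0.7458, 6/59=0.1017, 2/59=0.0339, 3/59=0.0508, 1/59=0.0169
Proportions for Species D (n=209): 1/209=0.0048, 117/209=0.5598, 6/209=0.0287, 1/209=0.0048, 82/209=0.3923, 2/209=0.0096
Proportions for Species B (n=221): 11/221=0.0498, 61/221=0.2760, 1/221=0.0045, 55/221=0.2489, 39/221=0.1765, 54/221=0.2443
Σp_Cᵢ² = 0.1184² + 0.1579² + 0.0132² + 0.3816² + 0.3158² + 0.0132² = 0.014019 + 0.024932 + 0.000174 + 0.145619 + 0.099730 + 0.000174 = 0.284648
B_C = 1 / 0.284648 = 3.5131
Σp_Aᵢ² = 0.0508² + 0.7458² + 0.1017² + 0.0339² + 0.0508² + 0.0169² = 0.002581 + 0.556218 + 0.010343 + 0.001149 + 0.002581 + 0.000286 = 0.573158
B_A = 1 / 0.573158 = 1.7447
Σp_Dᵢ² = 0.0048² + 0.5598² + 0.0287² + 0.0048² + 0.3923² + 0.0096² = 0.000023 + 0.313376 + 0.000824 + 0.000023 + 0.153899 + 0.000092 = 0.468237
B_D = 1 / 0.468237 = 2.1357
Σp_Bᵢ² = 0.0498² + 0.2760² + 0.0045² + 0.2489² + 0.1765² + 0.2443² = 0.002480 + 0.076176 + 0.000020 + 0.061951 + 0.031152 + 0.059682 = 0.231461
B_B = 1 / 0.231461 = 4.3204
Ranking by B (broadest → narrowest): Species B (4.32) > Species C (3.51) > Species D (2.14) > Species A (1.74)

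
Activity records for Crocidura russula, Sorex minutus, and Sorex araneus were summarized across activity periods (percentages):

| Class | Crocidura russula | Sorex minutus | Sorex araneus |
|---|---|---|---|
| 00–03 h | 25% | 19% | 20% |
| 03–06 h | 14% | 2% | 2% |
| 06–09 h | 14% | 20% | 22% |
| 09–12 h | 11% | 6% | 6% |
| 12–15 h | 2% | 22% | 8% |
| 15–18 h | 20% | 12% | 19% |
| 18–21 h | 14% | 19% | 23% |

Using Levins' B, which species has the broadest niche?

Convert percentages to proportions (divide by 100).
Σp_russᵢ² = 0.25² + 0.14² + 0.14² + 0.11² + 0.02² + 0.20² + 0.14² = 0.0625 + 0.0196 + 0.0196 + 0.0121 + 0.0004 + 0.0400 + 0.0196 = 0.1738
B_russ = 1 / 0.1738 = 5.7537
Σp_minuᵢ² = 0.19² + 0.02² + 0.20² + 0.06² + 0.22² + 0.12² + 0.19² = 0.0361 + 0.0004 + 0.0400 + 0.0036 + 0.0484 + 0.0144 + 0.0361 = 0.1790
B_minu = 1 / 0.1790 = 5.5866
Σp_aranᵢ² = 0.20² + 0.02² + 0.22² + 0.06² + 0.08² + 0.19² + 0.23² = 0.0400 + 0.0004 + 0.0484 + 0.0036 + 0.0064 + 0.0361 + 0.0529 = 0.1878
B_aran = 1 / 0.1878 = 5.3248
Highest B → broadest niche (most generalist): Crocidura russula (B = 5.75).

Crocidura russula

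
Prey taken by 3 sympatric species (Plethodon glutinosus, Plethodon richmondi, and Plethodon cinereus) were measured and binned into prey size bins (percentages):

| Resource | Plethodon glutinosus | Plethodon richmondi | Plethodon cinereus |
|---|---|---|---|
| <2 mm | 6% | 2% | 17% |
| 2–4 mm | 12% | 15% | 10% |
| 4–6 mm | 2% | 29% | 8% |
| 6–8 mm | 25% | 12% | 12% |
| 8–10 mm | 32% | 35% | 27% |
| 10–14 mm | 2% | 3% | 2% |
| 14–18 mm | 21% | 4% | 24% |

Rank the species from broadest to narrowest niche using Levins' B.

Convert percentages to proportions (divide by 100).
Σp_glutᵢ² = 0.06² + 0.12² + 0.02² + 0.25² + 0.32² + 0.02² + 0.21² = 0.0036 + 0.0144 + 0.0004 + 0.0625 + 0.1024 + 0.0004 + 0.0441 = 0.2278
B_glut = 1 / 0.2278 = 4.3898
Σp_richᵢ² = 0.02² + 0.15² + 0.29² + 0.12² + 0.35² + 0.03² + 0.04² = 0.0004 + 0.0225 + 0.0841 + 0.0144 + 0.1225 + 0.0009 + 0.0016 = 0.2464
B_rich = 1 / 0.2464 = 4.0584
Σp_cineᵢ² = 0.17² + 0.10² + 0.08² + 0.12² + 0.27² + 0.02² + 0.24² = 0.0289 + 0.0100 + 0.0064 + 0.0144 + 0.0729 + 0.0004 + 0.0576 = 0.1906
B_cine = 1 / 0.1906 = 5.2466
Ranking by B (broadest → narrowest): Plethodon cinereus (5.25) > Plethodon glutinosus (4.39) > Plethodon richmondi (4.06)

Plethodon cinereus > Plethodon glutinosus > Plethodon richmondi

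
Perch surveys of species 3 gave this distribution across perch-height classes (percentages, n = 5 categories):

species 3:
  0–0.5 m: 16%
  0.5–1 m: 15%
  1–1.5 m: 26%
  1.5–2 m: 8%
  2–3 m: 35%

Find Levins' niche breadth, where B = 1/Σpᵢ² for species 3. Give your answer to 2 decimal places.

4.09

Convert percentages to proportions (divide by 100).
Σpᵢ² = 0.16² + 0.15² + 0.26² + 0.08² + 0.35² = 0.0256 + 0.0225 + 0.0676 + 0.0064 + 0.1225 = 0.2446
B = 1 / 0.2446 = 4.0883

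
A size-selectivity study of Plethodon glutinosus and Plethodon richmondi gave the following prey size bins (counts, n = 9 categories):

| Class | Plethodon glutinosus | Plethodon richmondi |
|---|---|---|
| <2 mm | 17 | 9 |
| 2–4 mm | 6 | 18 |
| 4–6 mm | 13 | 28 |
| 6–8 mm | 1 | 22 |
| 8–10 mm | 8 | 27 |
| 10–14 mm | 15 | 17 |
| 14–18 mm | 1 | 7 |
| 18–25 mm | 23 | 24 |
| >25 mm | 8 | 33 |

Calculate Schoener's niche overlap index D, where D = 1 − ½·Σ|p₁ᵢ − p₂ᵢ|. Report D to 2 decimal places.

Proportions for Plethodon glutinosus (n=92): 17/92=0.1848, 6/92=0.0652, 13/92=0.1413, 1/92=0.0109, 8/92=0.0870, 15/92=0.1630, 1/92=0.0109, 23/92=0.2500, 8/92=0.0870
Proportions for Plethodon richmondi (n=185): 9/185=0.0486, 18/185=0.0973, 28/185=0.1514, 22/185=0.1189, 27/185=0.1459, 17/185=0.0919, 7/185=0.0378, 24/185=0.1297, 33/185=0.1784
Σ|p₁ᵢ − p₂ᵢ| = 0.1362 + 0.0321 + 0.0101 + 0.1080 + 0.0589 + 0.0711 + 0.0269 + 0.1203 + 0.0914 = 0.6550
D = 1 − ½ × 0.6550 = 1 − 0.32750 = 0.67250

0.67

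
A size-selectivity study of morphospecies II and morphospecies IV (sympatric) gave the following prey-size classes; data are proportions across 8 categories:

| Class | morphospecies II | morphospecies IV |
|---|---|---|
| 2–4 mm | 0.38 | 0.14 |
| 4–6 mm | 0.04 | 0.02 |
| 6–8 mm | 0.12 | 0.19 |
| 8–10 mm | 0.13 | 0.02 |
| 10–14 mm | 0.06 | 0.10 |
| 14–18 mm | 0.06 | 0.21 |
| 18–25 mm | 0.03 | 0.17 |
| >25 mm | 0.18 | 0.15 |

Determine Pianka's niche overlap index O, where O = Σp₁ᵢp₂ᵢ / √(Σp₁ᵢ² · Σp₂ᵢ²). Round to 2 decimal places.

Σ p₁ᵢp₂ᵢ = 0.0532 + 0.0008 + 0.0228 + 0.0026 + 0.0060 + 0.0126 + 0.0051 + 0.0270 = 0.1301
Σp_1ᵢ² = 0.38² + 0.04² + 0.12² + 0.13² + 0.06² + 0.06² + 0.03² + 0.18² = 0.1444 + 0.0016 + 0.0144 + 0.0169 + 0.0036 + 0.0036 + 0.0009 + 0.0324 = 0.2178
Σp_2ᵢ² = 0.14² + 0.02² + 0.19² + 0.02² + 0.10² + 0.21² + 0.17² + 0.15² = 0.0196 + 0.0004 + 0.0361 + 0.0004 + 0.0100 + 0.0441 + 0.0289 + 0.0225 = 0.1620
O = 0.1301 / √(0.2178 × 0.1620) = 0.1301 / 0.18784 = 0.6926

0.69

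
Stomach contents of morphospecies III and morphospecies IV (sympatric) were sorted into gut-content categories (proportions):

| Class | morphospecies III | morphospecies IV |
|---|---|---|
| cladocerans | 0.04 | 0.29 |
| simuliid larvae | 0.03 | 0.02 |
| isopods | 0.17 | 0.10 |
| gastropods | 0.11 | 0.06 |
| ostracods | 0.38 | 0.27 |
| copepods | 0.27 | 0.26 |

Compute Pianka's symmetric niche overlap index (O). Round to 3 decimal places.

0.836

Σ p₁ᵢp₂ᵢ = 0.0116 + 0.0006 + 0.0170 + 0.0066 + 0.1026 + 0.0702 = 0.2086
Σp_1ᵢ² = 0.04² + 0.03² + 0.17² + 0.11² + 0.38² + 0.27² = 0.0016 + 0.0009 + 0.0289 + 0.0121 + 0.1444 + 0.0729 = 0.2608
Σp_2ᵢ² = 0.29² + 0.02² + 0.10² + 0.06² + 0.27² + 0.26² = 0.0841 + 0.0004 + 0.0100 + 0.0036 + 0.0729 + 0.0676 = 0.2386
O = 0.2086 / √(0.2608 × 0.2386) = 0.2086 / 0.249453 = 0.83623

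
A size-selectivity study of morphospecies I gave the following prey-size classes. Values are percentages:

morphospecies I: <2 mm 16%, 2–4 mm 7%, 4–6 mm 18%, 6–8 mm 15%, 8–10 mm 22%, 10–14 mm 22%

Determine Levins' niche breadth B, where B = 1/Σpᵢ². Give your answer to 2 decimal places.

5.49

Convert percentages to proportions (divide by 100).
Σpᵢ² = 0.16² + 0.07² + 0.18² + 0.15² + 0.22² + 0.22² = 0.0256 + 0.0049 + 0.0324 + 0.0225 + 0.0484 + 0.0484 = 0.1822
B = 1 / 0.1822 = 5.4885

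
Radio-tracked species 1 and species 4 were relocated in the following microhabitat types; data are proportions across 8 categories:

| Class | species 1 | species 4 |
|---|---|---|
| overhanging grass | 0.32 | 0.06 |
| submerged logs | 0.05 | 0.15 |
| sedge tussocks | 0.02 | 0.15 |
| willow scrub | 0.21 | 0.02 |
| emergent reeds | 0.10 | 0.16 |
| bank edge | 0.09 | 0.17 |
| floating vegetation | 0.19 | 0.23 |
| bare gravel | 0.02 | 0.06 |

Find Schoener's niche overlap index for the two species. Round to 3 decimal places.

0.550

Σ|p₁ᵢ − p₂ᵢ| = 0.26 + 0.10 + 0.13 + 0.19 + 0.06 + 0.08 + 0.04 + 0.04 = 0.90
D = 1 − ½ × 0.90 = 1 − 0.450 = 0.55000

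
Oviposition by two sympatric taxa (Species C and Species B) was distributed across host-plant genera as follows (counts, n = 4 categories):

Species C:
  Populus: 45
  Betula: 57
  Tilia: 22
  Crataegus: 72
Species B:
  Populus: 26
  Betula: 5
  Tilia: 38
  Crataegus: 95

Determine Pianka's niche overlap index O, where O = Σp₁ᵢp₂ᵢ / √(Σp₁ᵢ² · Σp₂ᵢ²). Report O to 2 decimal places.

0.83

Proportions for Species C (n=196): 45/196=0.2296, 57/196=0.2908, 22/196=0.1122, 72/196=0.3673
Proportions for Species B (n=164): 26/164=0.1585, 5/164=0.0305, 38/164=0.2317, 95/164=0.5793
Σ p₁ᵢp₂ᵢ = 0.036392 + 0.008869 + 0.025997 + 0.212777 = 0.284035
Σp_1ᵢ² = 0.2296² + 0.2908² + 0.1122² + 0.3673² = 0.052716 + 0.084565 + 0.012589 + 0.134909 = 0.284779
Σp_2ᵢ² = 0.1585² + 0.0305² + 0.2317² + 0.5793² = 0.025122 + 0.000930 + 0.053685 + 0.335588 = 0.415325
O = 0.284035 / √(0.284779 × 0.415325) = 0.284035 / 0.3439125 = 0.8259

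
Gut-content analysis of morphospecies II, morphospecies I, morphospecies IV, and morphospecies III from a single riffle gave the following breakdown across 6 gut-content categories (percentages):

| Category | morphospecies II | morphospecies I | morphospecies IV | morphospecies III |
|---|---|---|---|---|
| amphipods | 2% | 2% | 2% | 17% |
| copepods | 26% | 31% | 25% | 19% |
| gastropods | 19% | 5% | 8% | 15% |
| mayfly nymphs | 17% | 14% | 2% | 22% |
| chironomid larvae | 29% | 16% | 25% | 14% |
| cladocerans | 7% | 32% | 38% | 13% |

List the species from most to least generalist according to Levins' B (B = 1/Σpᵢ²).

Convert percentages to proportions (divide by 100).
Σp_IIᵢ² = 0.02² + 0.26² + 0.19² + 0.17² + 0.29² + 0.07² = 0.0004 + 0.0676 + 0.0361 + 0.0289 + 0.0841 + 0.0049 = 0.2220
B_II = 1 / 0.2220 = 4.5045
Σp_Iᵢ² = 0.02² + 0.31² + 0.05² + 0.14² + 0.16² + 0.32² = 0.0004 + 0.0961 + 0.0025 + 0.0196 + 0.0256 + 0.1024 = 0.2466
B_I = 1 / 0.2466 = 4.0552
Σp_IVᵢ² = 0.02² + 0.25² + 0.08² + 0.02² + 0.25² + 0.38² = 0.0004 + 0.0625 + 0.0064 + 0.0004 + 0.0625 + 0.1444 = 0.2766
B_IV = 1 / 0.2766 = 3.6153
Σp_IIIᵢ² = 0.17² + 0.19² + 0.15² + 0.22² + 0.14² + 0.13² = 0.0289 + 0.0361 + 0.0225 + 0.0484 + 0.0196 + 0.0169 = 0.1724
B_III = 1 / 0.1724 = 5.8005
Ranking by B (broadest → narrowest): morphospecies III (5.80) > morphospecies II (4.50) > morphospecies I (4.06) > morphospecies IV (3.62)

morphospecies III > morphospecies II > morphospecies I > morphospecies IV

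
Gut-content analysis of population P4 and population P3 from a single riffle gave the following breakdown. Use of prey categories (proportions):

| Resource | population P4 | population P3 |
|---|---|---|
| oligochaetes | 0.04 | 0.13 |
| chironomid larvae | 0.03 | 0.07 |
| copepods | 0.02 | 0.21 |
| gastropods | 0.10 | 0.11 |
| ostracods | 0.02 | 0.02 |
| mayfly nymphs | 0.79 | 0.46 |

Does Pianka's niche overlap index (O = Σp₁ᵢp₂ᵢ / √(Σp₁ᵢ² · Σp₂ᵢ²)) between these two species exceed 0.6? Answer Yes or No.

Yes

Σ p₁ᵢp₂ᵢ = 0.0052 + 0.0021 + 0.0042 + 0.0110 + 0.0004 + 0.3634 = 0.3863
Σp_1ᵢ² = 0.04² + 0.03² + 0.02² + 0.10² + 0.02² + 0.79² = 0.0016 + 0.0009 + 0.0004 + 0.0100 + 0.0004 + 0.6241 = 0.6374
Σp_2ᵢ² = 0.13² + 0.07² + 0.21² + 0.11² + 0.02² + 0.46² = 0.0169 + 0.0049 + 0.0441 + 0.0121 + 0.0004 + 0.2116 = 0.2900
O = 0.3863 / √(0.6374 × 0.2900) = 0.3863 / 0.42994 = 0.8985
O = 0.8985 > 0.6 → Yes.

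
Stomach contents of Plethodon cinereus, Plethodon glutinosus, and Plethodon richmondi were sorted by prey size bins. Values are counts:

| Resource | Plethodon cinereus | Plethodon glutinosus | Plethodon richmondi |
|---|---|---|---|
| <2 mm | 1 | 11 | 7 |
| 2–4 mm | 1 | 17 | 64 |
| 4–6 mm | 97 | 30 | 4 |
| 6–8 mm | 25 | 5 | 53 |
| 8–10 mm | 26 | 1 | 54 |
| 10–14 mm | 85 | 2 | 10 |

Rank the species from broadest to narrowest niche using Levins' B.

Proportions for Plethodon cinereus (n=235): 1/235=0.0043, 1/235=0.0043, 97/235=0.4128, 25/235=0.1064, 26/235=0.1106, 85/235=0.3617
Proportions for Plethodon glutinosus (n=66): 11/66=0.1667, 17/66=0.2576, 30/66=0.4545, 5/66=0.0758, 1/66=0.0152, 2/66=0.0303
Proportions for Plethodon richmondi (n=192): 7/192=0.0365, 64/192=0.3333, 4/192=0.0208, 53/192=0.2760, 54/192=0.2813, 10/192=0.0521
Σp_cineᵢ² = 0.0043² + 0.0043² + 0.4128² + 0.1064² + 0.1106² + 0.3617² = 0.000018 + 0.000018 + 0.170404 + 0.011321 + 0.012232 + 0.130827 = 0.324820
B_cine = 1 / 0.324820 = 3.0786
Σp_glutᵢ² = 0.1667² + 0.2576² + 0.4545² + 0.0758² + 0.0152² + 0.0303² = 0.027789 + 0.066358 + 0.206570 + 0.005746 + 0.000231 + 0.000918 = 0.307612
B_glut = 1 / 0.307612 = 3.2508
Σp_richᵢ² = 0.0365² + 0.3333² + 0.0208² + 0.2760² + 0.2813² + 0.0521² = 0.001332 + 0.111089 + 0.000433 + 0.076176 + 0.079130 + 0.002714 = 0.270874
B_rich = 1 / 0.270874 = 3.6918
Ranking by B (broadest → narrowest): Plethodon richmondi (3.69) > Plethodon glutinosus (3.25) > Plethodon cinereus (3.08)

Plethodon richmondi > Plethodon glutinosus > Plethodon cinereus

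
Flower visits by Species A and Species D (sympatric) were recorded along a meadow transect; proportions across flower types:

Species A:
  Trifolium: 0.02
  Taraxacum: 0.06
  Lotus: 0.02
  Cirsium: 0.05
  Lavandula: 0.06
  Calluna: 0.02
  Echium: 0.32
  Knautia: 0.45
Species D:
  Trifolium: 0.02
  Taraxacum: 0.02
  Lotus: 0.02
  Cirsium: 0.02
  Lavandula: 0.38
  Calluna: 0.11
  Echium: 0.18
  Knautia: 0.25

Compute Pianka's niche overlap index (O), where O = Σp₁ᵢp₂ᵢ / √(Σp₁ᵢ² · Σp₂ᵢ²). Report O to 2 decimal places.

Σ p₁ᵢp₂ᵢ = 0.0004 + 0.0012 + 0.0004 + 0.0010 + 0.0228 + 0.0022 + 0.0576 + 0.1125 = 0.1981
Σp_1ᵢ² = 0.02² + 0.06² + 0.02² + 0.05² + 0.06² + 0.02² + 0.32² + 0.45² = 0.0004 + 0.0036 + 0.0004 + 0.0025 + 0.0036 + 0.0004 + 0.1024 + 0.2025 = 0.3158
Σp_2ᵢ² = 0.02² + 0.02² + 0.02² + 0.02² + 0.38² + 0.11² + 0.18² + 0.25² = 0.0004 + 0.0004 + 0.0004 + 0.0004 + 0.1444 + 0.0121 + 0.0324 + 0.0625 = 0.2530
O = 0.1981 / √(0.3158 × 0.2530) = 0.1981 / 0.28266 = 0.7008

0.70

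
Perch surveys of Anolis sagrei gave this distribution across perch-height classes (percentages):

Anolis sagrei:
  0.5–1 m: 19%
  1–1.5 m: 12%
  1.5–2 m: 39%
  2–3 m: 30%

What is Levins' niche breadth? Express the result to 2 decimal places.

Convert percentages to proportions (divide by 100).
Σpᵢ² = 0.19² + 0.12² + 0.39² + 0.30² = 0.0361 + 0.0144 + 0.1521 + 0.0900 = 0.2926
B = 1 / 0.2926 = 3.4176

3.42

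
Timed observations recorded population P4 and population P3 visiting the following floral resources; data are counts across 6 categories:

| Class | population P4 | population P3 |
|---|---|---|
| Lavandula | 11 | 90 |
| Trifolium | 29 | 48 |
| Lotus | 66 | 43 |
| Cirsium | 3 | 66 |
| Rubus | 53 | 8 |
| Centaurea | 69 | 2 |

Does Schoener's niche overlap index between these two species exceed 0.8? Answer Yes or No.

Proportions for population P4 (n=231): 11/231=0.0476, 29/231=0.1255, 66/231=0.2857, 3/231=0.0130, 53/231=0.2294, 69/231=0.2987
Proportions for population P3 (n=257): 90/257=0.3502, 48/257=0.1868, 43/257=0.1673, 66/257=0.2568, 8/257=0.0311, 2/257=0.0078
Σ|p₁ᵢ − p₂ᵢ| = 0.3026 + 0.0613 + 0.1184 + 0.2438 + 0.1983 + 0.2909 = 1.2153
D = 1 − ½ × 1.2153 = 1 − 0.60765 = 0.39235
D = 0.39235 < 0.8 → No.

No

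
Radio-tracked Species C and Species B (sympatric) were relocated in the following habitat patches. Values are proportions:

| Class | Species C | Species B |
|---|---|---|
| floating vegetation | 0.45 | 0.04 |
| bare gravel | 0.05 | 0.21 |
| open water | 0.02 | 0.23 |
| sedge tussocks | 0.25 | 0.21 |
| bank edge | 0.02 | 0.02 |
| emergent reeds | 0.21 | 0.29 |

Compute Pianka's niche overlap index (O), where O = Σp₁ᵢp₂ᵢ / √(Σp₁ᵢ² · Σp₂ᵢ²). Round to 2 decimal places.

0.55

Σ p₁ᵢp₂ᵢ = 0.0180 + 0.0105 + 0.0046 + 0.0525 + 0.0004 + 0.0609 = 0.1469
Σp_1ᵢ² = 0.45² + 0.05² + 0.02² + 0.25² + 0.02² + 0.21² = 0.2025 + 0.0025 + 0.0004 + 0.0625 + 0.0004 + 0.0441 = 0.3124
Σp_2ᵢ² = 0.04² + 0.21² + 0.23² + 0.21² + 0.02² + 0.29² = 0.0016 + 0.0441 + 0.0529 + 0.0441 + 0.0004 + 0.0841 = 0.2272
O = 0.1469 / √(0.3124 × 0.2272) = 0.1469 / 0.26642 = 0.5514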